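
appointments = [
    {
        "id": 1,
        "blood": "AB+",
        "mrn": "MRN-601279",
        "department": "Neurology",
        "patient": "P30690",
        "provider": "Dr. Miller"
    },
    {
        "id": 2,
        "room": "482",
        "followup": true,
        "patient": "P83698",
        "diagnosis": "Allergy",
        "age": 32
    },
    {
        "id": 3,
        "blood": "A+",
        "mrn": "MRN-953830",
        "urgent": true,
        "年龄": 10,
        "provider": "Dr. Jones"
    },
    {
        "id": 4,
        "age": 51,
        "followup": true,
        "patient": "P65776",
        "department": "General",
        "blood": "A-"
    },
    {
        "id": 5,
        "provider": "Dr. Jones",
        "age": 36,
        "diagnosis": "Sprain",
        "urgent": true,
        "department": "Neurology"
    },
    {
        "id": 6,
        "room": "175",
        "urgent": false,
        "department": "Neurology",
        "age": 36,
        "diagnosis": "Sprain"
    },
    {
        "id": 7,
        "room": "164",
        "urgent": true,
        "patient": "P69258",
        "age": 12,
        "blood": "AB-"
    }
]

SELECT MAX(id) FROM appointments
7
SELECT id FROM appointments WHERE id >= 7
[7]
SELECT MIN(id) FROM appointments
1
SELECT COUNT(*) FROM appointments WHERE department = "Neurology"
3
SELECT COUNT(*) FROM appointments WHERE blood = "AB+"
1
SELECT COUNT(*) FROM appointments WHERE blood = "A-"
1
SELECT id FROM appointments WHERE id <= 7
[1, 2, 3, 4, 5, 6, 7]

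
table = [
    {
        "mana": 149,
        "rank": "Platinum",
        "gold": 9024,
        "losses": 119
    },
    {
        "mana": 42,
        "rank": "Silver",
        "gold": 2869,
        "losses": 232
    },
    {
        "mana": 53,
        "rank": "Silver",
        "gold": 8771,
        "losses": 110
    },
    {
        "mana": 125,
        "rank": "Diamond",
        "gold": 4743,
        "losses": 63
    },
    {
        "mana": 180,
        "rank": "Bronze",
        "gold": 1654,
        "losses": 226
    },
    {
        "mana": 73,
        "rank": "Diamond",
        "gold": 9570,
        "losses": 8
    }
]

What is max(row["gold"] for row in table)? 9570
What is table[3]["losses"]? 63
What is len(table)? 6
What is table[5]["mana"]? 73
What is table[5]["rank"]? "Diamond"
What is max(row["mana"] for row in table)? 180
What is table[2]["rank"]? "Silver"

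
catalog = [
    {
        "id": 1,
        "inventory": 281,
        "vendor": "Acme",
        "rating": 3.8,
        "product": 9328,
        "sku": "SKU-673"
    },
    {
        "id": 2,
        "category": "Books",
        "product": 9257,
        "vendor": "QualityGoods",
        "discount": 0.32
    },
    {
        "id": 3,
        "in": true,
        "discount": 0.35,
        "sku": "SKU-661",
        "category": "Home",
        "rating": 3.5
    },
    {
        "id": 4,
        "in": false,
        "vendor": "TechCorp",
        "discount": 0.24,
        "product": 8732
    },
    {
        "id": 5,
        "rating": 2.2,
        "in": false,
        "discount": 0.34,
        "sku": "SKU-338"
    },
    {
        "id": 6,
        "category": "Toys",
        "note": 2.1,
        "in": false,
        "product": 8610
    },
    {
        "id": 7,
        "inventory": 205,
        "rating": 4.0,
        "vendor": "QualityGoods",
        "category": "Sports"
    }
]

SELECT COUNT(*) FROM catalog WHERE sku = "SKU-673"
1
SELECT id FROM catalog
[1, 2, 3, 4, 5, 6, 7]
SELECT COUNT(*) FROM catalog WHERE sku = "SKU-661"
1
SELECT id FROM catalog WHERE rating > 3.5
[1, 7]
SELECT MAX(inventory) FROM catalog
281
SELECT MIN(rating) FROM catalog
2.2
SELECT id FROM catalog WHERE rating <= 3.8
[1, 3, 5]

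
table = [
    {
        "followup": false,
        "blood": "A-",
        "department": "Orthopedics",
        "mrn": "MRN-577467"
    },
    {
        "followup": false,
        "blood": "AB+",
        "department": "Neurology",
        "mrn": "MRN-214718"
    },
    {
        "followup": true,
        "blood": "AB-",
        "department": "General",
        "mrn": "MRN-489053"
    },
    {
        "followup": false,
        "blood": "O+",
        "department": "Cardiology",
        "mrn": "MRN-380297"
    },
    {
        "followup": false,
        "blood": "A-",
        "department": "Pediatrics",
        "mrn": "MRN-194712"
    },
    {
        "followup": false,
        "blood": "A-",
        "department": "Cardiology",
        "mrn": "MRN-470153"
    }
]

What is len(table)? 6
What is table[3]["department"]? "Cardiology"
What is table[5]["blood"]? "A-"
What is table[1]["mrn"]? "MRN-214718"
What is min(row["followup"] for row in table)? False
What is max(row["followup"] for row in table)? True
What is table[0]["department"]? "Orthopedics"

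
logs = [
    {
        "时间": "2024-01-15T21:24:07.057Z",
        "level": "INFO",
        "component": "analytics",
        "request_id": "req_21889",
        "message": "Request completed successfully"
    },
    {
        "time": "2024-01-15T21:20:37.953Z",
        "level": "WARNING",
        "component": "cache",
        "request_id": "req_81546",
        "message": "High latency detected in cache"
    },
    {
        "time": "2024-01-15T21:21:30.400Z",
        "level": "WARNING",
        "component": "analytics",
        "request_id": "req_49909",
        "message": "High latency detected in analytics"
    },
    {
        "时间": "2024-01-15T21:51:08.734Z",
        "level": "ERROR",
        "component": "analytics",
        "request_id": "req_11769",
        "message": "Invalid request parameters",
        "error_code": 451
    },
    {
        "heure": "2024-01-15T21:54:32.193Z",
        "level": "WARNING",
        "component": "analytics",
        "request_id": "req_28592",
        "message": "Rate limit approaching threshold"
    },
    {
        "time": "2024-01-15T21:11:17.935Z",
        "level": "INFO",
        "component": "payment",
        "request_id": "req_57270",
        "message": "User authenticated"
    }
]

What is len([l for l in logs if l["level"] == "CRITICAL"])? 0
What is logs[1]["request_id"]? "req_81546"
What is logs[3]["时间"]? "2024-01-15T21:51:08.734Z"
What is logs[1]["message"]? "High latency detected in cache"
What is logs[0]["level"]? "INFO"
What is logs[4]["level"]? "WARNING"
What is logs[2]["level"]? "WARNING"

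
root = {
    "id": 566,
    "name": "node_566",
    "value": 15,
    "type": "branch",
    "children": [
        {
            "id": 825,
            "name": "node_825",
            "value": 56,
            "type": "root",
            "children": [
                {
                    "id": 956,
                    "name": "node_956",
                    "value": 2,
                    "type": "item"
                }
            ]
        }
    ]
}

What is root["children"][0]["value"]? 56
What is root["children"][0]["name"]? "node_825"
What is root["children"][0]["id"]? 825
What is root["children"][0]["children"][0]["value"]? 2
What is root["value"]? 15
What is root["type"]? "branch"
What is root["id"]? 566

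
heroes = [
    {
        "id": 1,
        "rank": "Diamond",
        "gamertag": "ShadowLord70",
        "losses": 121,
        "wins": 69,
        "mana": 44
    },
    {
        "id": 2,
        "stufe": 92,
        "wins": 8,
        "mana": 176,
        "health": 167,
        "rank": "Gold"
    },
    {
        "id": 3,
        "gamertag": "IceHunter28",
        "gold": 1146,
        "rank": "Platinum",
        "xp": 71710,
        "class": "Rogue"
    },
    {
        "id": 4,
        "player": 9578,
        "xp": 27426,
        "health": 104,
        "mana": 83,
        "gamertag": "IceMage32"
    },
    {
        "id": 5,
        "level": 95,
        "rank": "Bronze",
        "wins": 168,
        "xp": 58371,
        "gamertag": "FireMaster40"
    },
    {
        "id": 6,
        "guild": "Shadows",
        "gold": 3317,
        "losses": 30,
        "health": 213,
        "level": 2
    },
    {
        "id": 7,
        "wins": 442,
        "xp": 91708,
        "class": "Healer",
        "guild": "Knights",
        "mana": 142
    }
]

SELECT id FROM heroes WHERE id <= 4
[1, 2, 3, 4]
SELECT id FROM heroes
[1, 2, 3, 4, 5, 6, 7]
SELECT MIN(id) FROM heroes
1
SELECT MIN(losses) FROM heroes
30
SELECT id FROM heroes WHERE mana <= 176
[1, 2, 4, 7]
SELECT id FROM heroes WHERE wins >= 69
[1, 5, 7]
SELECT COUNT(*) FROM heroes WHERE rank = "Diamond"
1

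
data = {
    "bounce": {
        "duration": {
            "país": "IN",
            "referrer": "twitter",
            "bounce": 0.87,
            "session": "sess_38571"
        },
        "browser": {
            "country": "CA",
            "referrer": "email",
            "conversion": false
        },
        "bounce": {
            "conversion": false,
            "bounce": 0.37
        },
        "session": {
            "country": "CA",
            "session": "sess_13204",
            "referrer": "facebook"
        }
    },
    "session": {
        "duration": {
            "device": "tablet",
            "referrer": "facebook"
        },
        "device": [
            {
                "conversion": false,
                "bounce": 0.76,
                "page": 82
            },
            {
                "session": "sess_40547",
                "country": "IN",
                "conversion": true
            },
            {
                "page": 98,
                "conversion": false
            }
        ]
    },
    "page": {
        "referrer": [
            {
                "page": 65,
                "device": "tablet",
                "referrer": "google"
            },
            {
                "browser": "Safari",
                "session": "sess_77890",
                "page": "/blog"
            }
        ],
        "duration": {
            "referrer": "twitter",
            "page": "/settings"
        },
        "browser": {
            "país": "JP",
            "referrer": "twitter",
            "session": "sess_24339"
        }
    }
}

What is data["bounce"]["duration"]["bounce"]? 0.87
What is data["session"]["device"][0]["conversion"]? False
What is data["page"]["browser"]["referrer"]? "twitter"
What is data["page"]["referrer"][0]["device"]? "tablet"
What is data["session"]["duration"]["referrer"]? "facebook"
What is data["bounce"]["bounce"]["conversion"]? False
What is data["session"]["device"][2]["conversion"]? False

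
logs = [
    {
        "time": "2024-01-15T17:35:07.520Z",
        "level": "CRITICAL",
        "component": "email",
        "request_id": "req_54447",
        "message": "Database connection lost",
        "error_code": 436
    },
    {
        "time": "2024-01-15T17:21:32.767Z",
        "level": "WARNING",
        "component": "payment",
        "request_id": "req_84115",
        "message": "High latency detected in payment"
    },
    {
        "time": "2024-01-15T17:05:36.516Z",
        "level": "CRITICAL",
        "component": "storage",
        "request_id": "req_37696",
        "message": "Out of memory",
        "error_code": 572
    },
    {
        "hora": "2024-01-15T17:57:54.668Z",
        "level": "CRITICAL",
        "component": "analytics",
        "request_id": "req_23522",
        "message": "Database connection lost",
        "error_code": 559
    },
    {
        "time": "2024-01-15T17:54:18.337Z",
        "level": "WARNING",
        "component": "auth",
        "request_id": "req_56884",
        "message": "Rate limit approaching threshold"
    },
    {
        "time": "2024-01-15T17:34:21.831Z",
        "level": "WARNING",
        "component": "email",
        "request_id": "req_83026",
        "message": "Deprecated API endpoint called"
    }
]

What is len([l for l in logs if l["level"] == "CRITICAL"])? 3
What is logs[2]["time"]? "2024-01-15T17:05:36.516Z"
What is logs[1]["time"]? "2024-01-15T17:21:32.767Z"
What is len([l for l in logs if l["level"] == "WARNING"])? 3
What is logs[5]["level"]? "WARNING"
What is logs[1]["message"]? "High latency detected in payment"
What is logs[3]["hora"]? "2024-01-15T17:57:54.668Z"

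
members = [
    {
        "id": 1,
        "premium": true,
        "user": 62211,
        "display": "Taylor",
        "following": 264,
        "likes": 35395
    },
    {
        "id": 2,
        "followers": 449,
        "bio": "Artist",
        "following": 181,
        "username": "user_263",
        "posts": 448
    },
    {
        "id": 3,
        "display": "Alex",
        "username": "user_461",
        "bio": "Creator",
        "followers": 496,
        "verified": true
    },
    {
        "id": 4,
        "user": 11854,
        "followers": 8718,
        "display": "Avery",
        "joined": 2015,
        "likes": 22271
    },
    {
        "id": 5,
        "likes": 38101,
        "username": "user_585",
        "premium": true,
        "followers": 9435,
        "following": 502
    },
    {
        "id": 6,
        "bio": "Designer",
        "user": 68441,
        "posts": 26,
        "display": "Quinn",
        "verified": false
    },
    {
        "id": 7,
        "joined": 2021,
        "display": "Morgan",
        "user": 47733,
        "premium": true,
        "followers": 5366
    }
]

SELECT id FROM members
[1, 2, 3, 4, 5, 6, 7]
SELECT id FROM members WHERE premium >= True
[1, 5, 7]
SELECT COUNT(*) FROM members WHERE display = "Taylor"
1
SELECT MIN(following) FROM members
181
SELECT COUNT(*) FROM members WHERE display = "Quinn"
1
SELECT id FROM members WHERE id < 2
[1]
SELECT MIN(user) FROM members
11854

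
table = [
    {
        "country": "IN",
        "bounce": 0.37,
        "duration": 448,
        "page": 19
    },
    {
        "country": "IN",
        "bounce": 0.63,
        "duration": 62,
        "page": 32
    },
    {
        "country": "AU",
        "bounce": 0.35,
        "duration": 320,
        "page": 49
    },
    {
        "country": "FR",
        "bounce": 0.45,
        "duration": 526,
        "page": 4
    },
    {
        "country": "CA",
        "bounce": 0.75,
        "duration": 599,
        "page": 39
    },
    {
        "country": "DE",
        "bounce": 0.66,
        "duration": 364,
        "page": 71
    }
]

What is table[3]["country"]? "FR"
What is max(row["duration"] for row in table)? 599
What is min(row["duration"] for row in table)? 62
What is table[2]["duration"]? 320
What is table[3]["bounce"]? 0.45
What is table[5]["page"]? 71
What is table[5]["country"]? "DE"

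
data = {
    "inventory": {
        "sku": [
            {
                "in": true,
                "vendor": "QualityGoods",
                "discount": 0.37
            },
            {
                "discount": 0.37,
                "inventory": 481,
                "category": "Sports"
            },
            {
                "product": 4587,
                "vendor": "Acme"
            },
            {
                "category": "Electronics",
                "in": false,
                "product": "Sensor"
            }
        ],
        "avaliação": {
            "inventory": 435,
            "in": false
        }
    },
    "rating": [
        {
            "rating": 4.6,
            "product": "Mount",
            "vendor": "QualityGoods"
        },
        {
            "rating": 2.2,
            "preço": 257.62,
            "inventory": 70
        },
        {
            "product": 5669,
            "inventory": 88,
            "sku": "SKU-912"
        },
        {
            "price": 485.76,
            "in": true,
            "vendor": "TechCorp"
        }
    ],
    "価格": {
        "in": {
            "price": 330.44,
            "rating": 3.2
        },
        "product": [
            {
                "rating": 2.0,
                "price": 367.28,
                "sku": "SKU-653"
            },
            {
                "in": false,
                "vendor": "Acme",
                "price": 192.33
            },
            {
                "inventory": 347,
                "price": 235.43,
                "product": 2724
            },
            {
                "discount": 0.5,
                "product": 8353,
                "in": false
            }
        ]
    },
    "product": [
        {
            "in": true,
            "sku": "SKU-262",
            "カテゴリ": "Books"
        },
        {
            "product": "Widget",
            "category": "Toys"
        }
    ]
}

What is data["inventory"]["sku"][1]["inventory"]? 481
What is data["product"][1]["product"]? "Widget"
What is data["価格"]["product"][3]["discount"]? 0.5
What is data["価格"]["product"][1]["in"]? False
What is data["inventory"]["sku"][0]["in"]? True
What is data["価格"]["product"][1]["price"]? 192.33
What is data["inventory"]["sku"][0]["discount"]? 0.37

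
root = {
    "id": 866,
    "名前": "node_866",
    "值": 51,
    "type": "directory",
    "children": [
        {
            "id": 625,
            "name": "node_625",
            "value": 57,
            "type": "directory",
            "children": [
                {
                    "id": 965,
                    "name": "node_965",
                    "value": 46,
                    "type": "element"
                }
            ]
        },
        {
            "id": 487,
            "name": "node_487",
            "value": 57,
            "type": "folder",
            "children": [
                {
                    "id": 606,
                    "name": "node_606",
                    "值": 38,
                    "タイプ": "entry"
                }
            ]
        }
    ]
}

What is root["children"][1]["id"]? 487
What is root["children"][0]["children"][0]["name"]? "node_965"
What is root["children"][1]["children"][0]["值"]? 38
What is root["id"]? 866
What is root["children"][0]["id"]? 625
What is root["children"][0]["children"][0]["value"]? 46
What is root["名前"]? "node_866"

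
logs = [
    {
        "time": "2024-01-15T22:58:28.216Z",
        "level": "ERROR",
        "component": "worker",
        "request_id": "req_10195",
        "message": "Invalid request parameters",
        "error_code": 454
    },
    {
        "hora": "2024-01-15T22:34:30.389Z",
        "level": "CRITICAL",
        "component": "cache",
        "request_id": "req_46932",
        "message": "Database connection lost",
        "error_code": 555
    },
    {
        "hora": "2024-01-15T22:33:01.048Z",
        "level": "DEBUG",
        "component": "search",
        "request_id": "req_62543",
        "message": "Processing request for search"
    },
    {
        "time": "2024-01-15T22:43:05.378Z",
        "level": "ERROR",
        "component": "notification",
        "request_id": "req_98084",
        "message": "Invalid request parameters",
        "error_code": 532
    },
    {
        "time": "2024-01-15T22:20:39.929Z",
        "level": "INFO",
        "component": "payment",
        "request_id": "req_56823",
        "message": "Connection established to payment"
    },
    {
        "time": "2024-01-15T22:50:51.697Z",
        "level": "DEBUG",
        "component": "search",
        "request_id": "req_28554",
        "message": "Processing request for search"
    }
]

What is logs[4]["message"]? "Connection established to payment"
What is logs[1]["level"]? "CRITICAL"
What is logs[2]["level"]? "DEBUG"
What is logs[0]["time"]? "2024-01-15T22:58:28.216Z"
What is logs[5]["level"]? "DEBUG"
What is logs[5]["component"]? "search"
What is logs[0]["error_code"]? 454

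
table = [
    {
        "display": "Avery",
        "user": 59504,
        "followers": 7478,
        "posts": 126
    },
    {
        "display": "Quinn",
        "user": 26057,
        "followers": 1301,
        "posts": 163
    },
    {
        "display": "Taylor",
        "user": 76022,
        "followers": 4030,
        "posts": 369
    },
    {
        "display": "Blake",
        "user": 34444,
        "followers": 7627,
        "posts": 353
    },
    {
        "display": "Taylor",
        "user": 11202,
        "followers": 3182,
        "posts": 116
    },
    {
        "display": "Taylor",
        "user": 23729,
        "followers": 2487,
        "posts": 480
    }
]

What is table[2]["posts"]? 369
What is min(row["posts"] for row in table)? 116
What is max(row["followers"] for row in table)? 7627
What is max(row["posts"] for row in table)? 480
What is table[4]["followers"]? 3182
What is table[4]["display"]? "Taylor"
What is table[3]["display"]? "Blake"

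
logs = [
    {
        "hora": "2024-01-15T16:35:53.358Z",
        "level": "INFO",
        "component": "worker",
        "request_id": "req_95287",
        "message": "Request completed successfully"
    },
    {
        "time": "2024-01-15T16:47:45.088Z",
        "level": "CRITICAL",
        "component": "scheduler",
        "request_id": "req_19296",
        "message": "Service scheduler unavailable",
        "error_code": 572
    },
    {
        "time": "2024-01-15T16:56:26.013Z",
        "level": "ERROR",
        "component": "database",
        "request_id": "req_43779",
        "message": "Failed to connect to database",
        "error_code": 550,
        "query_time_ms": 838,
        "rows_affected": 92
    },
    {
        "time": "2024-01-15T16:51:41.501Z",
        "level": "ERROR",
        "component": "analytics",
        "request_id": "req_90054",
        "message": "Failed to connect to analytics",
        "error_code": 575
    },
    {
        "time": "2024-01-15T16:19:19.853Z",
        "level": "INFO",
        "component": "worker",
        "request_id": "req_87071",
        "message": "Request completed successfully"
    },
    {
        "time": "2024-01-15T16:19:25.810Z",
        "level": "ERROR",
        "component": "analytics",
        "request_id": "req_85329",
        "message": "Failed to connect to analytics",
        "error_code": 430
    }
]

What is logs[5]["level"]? "ERROR"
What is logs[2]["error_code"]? 550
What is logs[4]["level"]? "INFO"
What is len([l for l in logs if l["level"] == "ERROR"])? 3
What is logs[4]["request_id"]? "req_87071"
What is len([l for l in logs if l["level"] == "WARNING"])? 0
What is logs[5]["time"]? "2024-01-15T16:19:25.810Z"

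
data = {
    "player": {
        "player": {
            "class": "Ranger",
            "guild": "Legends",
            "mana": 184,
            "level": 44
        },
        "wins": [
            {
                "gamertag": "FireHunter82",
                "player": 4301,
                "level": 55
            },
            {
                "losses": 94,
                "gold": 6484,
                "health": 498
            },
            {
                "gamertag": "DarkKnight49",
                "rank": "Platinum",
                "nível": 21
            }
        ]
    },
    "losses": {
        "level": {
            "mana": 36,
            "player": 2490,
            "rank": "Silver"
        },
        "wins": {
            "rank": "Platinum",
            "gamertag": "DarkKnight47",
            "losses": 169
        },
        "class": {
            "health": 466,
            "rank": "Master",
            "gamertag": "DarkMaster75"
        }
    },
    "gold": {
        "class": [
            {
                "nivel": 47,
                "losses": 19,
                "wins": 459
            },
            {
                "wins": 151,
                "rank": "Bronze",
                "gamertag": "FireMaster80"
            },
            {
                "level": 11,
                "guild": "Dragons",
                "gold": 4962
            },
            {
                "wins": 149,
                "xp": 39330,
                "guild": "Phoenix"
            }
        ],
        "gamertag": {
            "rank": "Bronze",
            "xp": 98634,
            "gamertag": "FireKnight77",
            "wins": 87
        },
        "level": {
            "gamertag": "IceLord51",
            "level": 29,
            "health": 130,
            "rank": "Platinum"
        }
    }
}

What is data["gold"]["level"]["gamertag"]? "IceLord51"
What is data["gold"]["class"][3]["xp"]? 39330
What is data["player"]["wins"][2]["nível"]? 21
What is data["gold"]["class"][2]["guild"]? "Dragons"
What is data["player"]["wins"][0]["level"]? 55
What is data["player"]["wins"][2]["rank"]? "Platinum"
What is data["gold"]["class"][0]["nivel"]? 47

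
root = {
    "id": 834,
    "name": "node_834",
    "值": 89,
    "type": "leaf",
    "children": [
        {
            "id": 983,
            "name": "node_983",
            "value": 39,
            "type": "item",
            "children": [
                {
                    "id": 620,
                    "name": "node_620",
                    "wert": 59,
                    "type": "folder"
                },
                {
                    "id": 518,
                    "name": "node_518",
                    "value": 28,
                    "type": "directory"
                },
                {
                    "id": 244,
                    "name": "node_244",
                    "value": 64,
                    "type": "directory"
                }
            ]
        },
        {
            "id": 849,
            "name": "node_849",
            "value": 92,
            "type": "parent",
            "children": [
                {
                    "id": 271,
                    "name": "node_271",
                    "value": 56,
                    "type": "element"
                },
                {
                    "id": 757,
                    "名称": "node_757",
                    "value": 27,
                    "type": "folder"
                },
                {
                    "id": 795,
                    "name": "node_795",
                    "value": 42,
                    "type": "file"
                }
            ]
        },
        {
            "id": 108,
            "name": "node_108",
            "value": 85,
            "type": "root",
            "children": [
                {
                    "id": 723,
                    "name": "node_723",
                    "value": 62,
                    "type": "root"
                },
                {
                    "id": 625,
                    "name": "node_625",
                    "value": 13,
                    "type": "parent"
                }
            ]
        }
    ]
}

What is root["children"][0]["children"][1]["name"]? "node_518"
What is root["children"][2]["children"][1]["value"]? 13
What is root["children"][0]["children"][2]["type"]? "directory"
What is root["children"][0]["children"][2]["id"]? 244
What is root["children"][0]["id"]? 983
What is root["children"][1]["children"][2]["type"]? "file"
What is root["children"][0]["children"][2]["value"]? 64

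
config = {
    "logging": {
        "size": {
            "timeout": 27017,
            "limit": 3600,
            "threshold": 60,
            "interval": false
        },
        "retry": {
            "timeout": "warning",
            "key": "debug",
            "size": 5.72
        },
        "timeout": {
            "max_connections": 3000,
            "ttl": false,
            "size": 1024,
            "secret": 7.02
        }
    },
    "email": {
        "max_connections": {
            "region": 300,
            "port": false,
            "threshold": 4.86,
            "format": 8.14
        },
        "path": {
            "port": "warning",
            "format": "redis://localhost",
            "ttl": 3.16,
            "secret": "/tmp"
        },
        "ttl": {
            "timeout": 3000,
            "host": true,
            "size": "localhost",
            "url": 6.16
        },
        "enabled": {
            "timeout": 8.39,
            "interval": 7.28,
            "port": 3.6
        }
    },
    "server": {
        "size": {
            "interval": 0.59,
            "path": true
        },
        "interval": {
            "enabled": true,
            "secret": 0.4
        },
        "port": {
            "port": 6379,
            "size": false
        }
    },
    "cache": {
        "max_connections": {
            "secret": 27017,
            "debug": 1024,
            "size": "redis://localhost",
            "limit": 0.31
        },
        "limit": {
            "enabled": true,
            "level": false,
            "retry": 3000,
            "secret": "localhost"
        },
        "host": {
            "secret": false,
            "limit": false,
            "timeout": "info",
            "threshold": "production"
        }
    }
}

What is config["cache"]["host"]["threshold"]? "production"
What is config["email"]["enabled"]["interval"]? 7.28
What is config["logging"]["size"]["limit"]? 3600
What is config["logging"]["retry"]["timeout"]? "warning"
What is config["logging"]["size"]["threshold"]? 60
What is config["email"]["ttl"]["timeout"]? 3000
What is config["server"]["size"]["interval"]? 0.59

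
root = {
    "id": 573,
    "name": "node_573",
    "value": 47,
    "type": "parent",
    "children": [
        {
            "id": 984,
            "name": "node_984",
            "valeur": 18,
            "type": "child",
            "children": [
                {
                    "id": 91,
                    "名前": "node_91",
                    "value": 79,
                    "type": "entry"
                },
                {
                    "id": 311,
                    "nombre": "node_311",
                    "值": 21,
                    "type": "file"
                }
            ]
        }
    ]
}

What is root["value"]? 47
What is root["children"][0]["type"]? "child"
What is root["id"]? 573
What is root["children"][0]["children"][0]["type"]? "entry"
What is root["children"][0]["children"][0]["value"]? 79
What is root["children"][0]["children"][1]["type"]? "file"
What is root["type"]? "parent"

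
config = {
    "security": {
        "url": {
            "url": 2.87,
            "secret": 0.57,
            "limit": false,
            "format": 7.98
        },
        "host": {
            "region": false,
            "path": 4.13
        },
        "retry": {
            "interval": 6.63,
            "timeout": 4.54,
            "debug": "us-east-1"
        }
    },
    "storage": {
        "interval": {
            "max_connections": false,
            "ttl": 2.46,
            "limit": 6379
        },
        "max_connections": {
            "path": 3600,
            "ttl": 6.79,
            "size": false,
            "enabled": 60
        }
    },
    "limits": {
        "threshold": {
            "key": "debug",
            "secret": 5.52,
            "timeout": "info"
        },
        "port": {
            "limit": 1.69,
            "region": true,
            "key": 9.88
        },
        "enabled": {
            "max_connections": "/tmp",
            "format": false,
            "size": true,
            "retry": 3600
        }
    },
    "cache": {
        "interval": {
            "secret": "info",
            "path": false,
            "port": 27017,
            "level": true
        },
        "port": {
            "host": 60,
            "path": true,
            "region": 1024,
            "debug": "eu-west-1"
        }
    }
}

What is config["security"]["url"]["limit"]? False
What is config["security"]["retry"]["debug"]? "us-east-1"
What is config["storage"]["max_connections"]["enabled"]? 60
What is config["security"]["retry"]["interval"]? 6.63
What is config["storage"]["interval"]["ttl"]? 2.46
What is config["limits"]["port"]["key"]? 9.88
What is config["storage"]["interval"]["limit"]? 6379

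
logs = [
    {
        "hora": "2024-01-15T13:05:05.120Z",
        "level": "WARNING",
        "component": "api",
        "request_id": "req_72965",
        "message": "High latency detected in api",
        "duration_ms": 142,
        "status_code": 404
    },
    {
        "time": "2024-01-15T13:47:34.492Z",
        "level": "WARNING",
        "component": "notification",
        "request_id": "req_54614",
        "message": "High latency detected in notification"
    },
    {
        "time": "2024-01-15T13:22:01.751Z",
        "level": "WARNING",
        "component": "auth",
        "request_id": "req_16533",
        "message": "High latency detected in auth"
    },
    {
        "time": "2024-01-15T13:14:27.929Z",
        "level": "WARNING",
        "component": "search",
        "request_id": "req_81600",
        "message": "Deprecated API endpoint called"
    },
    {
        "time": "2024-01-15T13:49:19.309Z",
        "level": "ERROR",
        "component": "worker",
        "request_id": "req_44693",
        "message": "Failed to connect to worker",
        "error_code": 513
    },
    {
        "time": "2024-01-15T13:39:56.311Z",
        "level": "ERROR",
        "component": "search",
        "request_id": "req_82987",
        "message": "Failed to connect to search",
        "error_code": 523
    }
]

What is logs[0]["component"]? "api"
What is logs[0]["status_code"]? 404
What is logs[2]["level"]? "WARNING"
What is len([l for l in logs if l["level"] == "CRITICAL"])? 0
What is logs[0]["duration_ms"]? 142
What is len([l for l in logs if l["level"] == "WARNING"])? 4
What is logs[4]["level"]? "ERROR"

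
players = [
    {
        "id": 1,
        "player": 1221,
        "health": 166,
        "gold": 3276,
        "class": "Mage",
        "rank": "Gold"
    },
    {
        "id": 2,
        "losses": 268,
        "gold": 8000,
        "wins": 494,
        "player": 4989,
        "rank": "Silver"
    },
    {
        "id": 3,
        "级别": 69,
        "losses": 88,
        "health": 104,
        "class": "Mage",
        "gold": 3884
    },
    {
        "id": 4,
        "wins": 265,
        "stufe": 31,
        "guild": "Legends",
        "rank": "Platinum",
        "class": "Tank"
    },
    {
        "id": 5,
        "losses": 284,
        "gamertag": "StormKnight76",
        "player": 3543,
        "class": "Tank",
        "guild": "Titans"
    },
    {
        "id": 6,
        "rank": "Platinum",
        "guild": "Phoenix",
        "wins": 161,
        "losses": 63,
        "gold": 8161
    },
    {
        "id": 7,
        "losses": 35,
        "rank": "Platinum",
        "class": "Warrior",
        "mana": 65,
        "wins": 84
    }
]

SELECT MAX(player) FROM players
4989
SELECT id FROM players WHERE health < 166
[3]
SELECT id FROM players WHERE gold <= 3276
[1]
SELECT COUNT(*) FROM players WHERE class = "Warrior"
1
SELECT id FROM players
[1, 2, 3, 4, 5, 6, 7]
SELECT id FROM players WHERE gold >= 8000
[2, 6]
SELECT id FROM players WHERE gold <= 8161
[1, 2, 3, 6]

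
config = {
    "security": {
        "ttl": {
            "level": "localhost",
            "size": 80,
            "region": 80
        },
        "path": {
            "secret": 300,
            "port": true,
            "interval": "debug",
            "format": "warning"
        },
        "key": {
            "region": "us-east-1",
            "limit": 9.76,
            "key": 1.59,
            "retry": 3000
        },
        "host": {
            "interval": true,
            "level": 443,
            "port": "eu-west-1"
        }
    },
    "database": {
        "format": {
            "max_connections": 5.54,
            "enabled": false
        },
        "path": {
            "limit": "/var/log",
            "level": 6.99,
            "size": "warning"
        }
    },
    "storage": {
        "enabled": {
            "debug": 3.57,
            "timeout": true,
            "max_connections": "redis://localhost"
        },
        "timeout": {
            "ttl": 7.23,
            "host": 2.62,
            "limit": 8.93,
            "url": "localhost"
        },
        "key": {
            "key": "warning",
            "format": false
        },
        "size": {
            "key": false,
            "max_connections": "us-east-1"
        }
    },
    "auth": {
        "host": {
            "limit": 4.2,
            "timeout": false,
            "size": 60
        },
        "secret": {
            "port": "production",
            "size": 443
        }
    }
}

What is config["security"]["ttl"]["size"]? 80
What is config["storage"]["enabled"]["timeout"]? True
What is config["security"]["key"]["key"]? 1.59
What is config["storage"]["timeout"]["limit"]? 8.93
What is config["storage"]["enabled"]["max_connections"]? "redis://localhost"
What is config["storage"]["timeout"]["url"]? "localhost"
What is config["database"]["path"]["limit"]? "/var/log"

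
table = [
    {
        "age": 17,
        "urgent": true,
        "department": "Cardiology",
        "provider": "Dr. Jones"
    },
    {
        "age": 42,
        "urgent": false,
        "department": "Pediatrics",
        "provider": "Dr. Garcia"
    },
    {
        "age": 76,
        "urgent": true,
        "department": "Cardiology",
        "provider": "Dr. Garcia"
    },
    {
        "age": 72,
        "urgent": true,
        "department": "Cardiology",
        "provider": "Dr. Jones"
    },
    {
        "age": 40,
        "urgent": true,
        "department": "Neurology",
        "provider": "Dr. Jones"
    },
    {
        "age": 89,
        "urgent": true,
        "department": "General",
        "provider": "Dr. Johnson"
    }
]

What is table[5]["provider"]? "Dr. Johnson"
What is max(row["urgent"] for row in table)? True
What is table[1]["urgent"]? False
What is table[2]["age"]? 76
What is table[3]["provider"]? "Dr. Jones"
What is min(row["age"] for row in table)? 17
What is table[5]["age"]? 89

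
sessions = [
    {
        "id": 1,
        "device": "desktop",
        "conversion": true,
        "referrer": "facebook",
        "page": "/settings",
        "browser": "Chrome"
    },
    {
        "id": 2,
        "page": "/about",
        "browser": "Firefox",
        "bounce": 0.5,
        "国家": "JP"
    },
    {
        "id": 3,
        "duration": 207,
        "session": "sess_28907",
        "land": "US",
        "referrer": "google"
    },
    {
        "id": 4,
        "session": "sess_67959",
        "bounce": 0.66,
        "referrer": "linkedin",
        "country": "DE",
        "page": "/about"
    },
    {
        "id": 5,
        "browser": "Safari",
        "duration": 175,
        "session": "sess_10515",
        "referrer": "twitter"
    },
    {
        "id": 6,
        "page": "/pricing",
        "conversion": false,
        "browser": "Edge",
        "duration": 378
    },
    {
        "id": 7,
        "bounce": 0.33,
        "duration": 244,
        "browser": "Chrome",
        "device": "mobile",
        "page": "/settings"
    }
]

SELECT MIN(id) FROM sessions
1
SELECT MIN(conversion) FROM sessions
False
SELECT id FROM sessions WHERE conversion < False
[]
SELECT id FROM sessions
[1, 2, 3, 4, 5, 6, 7]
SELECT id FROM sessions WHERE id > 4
[5, 6, 7]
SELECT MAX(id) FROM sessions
7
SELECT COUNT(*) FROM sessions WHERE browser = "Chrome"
2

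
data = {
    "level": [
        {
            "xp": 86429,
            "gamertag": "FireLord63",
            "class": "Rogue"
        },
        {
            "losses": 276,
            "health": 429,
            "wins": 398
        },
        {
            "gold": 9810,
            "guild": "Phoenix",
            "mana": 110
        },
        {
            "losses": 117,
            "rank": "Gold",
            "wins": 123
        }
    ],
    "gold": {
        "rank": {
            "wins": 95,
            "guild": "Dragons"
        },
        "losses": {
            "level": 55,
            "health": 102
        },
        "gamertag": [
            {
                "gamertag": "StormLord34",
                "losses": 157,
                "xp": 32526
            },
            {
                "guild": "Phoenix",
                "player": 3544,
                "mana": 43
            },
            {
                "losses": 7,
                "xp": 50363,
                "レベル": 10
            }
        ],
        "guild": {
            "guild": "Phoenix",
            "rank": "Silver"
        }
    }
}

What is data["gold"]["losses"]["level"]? 55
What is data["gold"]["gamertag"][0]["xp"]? 32526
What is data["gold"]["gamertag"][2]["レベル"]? 10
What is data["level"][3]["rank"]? "Gold"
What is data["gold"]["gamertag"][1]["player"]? 3544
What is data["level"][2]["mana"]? 110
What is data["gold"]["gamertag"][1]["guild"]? "Phoenix"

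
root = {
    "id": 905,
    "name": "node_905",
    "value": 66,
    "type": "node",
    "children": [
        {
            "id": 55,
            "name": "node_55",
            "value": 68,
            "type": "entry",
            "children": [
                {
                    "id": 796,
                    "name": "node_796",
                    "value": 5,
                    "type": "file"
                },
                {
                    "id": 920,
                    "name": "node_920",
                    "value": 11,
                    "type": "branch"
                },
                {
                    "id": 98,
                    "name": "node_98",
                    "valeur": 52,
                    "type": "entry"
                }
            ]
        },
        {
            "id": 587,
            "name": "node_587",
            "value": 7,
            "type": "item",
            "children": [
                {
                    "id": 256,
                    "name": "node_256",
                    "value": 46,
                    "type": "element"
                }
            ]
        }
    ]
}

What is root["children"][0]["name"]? "node_55"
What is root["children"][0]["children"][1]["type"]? "branch"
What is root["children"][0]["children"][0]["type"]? "file"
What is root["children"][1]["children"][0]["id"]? 256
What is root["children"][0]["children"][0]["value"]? 5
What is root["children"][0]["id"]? 55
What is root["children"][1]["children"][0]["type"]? "element"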